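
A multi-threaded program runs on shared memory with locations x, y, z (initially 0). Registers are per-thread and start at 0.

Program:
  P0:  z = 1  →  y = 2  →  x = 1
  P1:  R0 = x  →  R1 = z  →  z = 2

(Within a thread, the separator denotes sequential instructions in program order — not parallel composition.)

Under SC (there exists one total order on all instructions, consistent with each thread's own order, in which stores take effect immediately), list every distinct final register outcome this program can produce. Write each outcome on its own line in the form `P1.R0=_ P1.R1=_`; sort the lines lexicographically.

P1.R0=0 P1.R1=0
P1.R0=0 P1.R1=1
P1.R0=1 P1.R1=1

outcome vector order: (P1.R0,P1.R1)
|SC outcomes| = 3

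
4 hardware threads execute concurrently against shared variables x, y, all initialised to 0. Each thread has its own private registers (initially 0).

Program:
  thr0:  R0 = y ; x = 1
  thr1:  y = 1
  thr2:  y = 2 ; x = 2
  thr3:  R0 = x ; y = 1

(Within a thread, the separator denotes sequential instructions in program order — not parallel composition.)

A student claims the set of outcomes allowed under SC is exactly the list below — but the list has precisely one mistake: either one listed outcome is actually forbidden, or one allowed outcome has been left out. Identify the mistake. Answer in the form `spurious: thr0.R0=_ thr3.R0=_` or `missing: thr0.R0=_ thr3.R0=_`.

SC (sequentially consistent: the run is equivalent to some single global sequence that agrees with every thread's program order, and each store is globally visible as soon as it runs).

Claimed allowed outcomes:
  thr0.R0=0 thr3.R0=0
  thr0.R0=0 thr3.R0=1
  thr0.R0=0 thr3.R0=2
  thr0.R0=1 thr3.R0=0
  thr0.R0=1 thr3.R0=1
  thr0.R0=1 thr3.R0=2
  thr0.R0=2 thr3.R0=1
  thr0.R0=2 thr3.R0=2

missing: thr0.R0=2 thr3.R0=0

outcome vector order: (thr0.R0,thr3.R0)
SC: 9 outcomes — {00 01 02 10 11 12 20 21 22}
SC∖claimed = {20}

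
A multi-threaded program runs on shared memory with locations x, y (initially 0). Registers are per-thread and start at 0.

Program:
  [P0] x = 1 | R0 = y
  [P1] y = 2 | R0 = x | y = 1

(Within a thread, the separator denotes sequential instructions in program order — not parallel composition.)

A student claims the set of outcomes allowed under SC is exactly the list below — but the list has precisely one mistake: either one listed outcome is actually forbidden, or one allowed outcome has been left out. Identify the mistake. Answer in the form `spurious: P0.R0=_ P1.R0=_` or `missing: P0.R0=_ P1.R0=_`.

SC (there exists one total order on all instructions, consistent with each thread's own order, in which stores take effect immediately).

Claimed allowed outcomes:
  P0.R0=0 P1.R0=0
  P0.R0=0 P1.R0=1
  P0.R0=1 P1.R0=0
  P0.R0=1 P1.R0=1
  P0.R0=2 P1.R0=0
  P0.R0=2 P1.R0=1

spurious: P0.R0=0 P1.R0=0

outcome vector order: (P0.R0,P1.R0)
under SC → 01 10 11 20 21
claimed∖SC = {00}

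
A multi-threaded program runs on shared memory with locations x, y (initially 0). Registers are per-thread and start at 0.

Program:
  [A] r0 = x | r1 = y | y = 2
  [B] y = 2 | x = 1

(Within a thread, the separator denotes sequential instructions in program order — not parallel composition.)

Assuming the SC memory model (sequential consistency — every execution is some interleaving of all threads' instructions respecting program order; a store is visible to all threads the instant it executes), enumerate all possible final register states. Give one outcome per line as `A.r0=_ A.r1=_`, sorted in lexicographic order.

A.r0=0 A.r1=0
A.r0=0 A.r1=2
A.r0=1 A.r1=2

outcome vector order: (A.r0,A.r1)
|SC outcomes| = 3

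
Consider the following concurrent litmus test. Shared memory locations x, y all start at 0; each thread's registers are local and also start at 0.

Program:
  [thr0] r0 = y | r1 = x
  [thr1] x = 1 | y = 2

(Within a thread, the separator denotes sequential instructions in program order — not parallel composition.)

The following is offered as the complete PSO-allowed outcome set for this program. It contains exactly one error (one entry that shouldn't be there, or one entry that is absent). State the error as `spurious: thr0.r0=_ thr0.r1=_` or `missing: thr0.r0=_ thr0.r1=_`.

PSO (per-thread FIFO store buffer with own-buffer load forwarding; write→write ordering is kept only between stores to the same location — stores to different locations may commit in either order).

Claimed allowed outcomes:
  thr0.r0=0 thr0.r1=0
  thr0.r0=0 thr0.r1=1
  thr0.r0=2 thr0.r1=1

missing: thr0.r0=2 thr0.r1=0

outcome vector order: (thr0.r0,thr0.r1)
[PSO] allowed = {<0 0>; <0 1>; <2 0>; <2 1>}
PSO∖claimed = {<2 0>}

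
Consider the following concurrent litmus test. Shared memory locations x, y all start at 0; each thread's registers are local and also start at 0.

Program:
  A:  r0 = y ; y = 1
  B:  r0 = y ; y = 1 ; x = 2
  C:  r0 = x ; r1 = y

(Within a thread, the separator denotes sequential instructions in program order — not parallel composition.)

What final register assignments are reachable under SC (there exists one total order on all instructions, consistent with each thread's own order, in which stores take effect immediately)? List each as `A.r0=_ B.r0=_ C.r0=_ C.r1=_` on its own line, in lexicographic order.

A.r0=0 B.r0=0 C.r0=0 C.r1=0
A.r0=0 B.r0=0 C.r0=0 C.r1=1
A.r0=0 B.r0=0 C.r0=2 C.r1=1
A.r0=0 B.r0=1 C.r0=0 C.r1=0
A.r0=0 B.r0=1 C.r0=0 C.r1=1
A.r0=0 B.r0=1 C.r0=2 C.r1=1
A.r0=1 B.r0=0 C.r0=0 C.r1=0
A.r0=1 B.r0=0 C.r0=0 C.r1=1
A.r0=1 B.r0=0 C.r0=2 C.r1=1

outcome vector order: (A.r0,B.r0,C.r0,C.r1)
|SC outcomes| = 9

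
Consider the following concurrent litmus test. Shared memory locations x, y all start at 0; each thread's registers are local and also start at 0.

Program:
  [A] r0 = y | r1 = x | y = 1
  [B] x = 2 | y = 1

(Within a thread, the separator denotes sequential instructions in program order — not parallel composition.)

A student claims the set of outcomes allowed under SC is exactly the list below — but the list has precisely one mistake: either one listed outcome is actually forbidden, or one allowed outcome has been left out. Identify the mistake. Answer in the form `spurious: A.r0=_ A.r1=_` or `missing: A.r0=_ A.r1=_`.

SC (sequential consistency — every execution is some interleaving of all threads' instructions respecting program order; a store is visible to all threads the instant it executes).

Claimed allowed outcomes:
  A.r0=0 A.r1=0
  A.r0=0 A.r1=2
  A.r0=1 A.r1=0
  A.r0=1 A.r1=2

spurious: A.r0=1 A.r1=0

outcome vector order: (A.r0,A.r1)
under SC → <0 0> <0 2> <1 2>
claimed∖SC = {<1 0>}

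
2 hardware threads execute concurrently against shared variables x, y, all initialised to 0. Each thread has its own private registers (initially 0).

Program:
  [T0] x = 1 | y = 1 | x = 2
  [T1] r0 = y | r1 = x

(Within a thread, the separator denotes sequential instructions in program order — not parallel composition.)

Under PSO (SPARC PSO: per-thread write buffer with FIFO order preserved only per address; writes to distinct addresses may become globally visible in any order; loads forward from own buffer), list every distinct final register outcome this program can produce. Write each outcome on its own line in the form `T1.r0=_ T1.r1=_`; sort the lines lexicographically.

outcome vector order: (T1.r0,T1.r1)
|PSO outcomes| = 6

T1.r0=0 T1.r1=0
T1.r0=0 T1.r1=1
T1.r0=0 T1.r1=2
T1.r0=1 T1.r1=0
T1.r0=1 T1.r1=1
T1.r0=1 T1.r1=2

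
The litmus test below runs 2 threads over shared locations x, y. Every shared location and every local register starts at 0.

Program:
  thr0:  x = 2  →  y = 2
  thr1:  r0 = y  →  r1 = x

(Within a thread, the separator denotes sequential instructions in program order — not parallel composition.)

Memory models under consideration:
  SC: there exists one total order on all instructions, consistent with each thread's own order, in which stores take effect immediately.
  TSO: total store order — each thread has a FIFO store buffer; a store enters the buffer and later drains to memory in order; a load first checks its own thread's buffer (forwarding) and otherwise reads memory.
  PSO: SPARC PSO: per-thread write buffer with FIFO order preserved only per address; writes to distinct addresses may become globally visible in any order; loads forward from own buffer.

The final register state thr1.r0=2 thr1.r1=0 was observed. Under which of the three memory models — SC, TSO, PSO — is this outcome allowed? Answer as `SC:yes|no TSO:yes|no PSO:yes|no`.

outcome vector order: (thr1.r0,thr1.r1)
SC: 3 outcomes — {00, 02, 22}
TSO: 3 outcomes — {00, 02, 22}
PSO: 4 outcomes — {00, 02, 20, 22}
target 20 ∈ {PSO}

SC:no TSO:no PSO:yes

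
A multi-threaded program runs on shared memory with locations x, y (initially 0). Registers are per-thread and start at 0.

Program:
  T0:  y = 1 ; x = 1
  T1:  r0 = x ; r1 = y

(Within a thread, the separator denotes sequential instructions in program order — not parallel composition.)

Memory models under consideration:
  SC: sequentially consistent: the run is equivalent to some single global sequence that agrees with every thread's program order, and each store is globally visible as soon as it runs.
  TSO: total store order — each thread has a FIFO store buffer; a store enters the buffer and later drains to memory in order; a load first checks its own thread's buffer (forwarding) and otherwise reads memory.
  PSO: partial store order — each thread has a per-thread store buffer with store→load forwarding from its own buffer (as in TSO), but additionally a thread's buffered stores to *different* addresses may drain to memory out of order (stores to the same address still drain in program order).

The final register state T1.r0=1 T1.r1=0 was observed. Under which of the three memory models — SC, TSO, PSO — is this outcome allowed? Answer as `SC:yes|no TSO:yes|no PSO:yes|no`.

SC:no TSO:no PSO:yes

outcome vector order: (T1.r0,T1.r1)
[SC] allowed = {0/0, 0/1, 1/1}
[TSO] allowed = {0/0, 0/1, 1/1}
[PSO] allowed = {0/0, 0/1, 1/0, 1/1}
target 1/0 ∈ {PSO}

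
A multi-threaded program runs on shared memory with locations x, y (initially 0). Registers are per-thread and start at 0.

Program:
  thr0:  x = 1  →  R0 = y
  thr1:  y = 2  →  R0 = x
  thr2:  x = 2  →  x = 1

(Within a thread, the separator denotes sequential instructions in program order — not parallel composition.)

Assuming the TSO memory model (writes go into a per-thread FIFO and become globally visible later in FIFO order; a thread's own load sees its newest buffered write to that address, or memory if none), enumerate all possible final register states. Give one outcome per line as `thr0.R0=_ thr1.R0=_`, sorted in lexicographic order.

thr0.R0=0 thr1.R0=0
thr0.R0=0 thr1.R0=1
thr0.R0=0 thr1.R0=2
thr0.R0=2 thr1.R0=0
thr0.R0=2 thr1.R0=1
thr0.R0=2 thr1.R0=2

outcome vector order: (thr0.R0,thr1.R0)
|TSO outcomes| = 6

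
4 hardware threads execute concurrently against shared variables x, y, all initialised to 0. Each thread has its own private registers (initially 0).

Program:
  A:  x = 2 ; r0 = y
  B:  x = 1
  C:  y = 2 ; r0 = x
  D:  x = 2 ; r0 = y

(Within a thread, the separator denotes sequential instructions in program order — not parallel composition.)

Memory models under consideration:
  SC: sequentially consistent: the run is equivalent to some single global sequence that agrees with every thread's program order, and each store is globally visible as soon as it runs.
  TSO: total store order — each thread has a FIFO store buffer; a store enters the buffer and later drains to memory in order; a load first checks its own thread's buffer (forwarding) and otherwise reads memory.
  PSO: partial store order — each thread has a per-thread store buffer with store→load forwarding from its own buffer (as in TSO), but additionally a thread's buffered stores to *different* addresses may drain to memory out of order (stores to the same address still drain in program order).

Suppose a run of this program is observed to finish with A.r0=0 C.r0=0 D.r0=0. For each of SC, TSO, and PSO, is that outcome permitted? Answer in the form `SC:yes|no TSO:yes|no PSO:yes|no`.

outcome vector order: (A.r0,C.r0,D.r0)
[SC] allowed = {010; 012; 020; 022; 202; 210; 212; 220; 222}
[TSO] allowed = {000; 002; 010; 012; 020; 022; 200; 202; 210; 212; 220; 222}
[PSO] allowed = {000; 002; 010; 012; 020; 022; 200; 202; 210; 212; 220; 222}
target 000 ∈ {TSO,PSO}

SC:no TSO:yes PSO:yes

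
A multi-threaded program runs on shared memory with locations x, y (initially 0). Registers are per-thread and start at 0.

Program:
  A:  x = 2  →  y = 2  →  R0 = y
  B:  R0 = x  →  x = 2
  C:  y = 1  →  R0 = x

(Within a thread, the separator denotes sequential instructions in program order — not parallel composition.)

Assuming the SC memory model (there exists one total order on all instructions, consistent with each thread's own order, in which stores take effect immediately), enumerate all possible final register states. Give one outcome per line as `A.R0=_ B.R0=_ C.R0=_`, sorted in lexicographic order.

outcome vector order: (A.R0,B.R0,C.R0)
|SC outcomes| = 6

A.R0=1 B.R0=0 C.R0=2
A.R0=1 B.R0=2 C.R0=2
A.R0=2 B.R0=0 C.R0=0
A.R0=2 B.R0=0 C.R0=2
A.R0=2 B.R0=2 C.R0=0
A.R0=2 B.R0=2 C.R0=2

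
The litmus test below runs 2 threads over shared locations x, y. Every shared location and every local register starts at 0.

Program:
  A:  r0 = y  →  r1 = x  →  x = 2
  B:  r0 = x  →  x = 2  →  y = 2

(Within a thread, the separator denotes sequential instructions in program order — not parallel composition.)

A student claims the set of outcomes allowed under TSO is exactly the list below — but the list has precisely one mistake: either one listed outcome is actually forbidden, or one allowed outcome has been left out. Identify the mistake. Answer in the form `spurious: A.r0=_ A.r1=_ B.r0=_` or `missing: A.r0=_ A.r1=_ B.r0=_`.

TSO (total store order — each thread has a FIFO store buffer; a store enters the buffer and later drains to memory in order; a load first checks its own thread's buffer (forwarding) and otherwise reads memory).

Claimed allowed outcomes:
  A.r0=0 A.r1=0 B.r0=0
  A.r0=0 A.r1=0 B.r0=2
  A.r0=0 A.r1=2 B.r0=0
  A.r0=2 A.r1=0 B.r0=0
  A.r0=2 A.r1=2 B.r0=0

spurious: A.r0=2 A.r1=0 B.r0=0

outcome vector order: (A.r0,A.r1,B.r0)
under TSO → (0,0,0) (0,0,2) (0,2,0) (2,2,0)
claimed∖TSO = {(2,0,0)}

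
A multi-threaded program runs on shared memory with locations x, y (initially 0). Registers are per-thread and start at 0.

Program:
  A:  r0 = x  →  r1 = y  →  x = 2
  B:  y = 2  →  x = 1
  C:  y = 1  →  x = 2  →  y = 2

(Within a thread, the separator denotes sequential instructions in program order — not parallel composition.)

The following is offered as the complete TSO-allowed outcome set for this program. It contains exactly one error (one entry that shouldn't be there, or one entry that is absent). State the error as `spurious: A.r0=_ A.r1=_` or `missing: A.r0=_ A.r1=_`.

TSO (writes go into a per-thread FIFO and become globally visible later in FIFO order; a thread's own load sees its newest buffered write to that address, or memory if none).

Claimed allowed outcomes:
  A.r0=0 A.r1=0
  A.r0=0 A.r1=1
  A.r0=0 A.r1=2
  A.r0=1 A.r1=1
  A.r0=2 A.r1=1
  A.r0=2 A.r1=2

missing: A.r0=1 A.r1=2

outcome vector order: (A.r0,A.r1)
TSO (7): 0/0; 0/1; 0/2; 1/1; 1/2; 2/1; 2/2
TSO∖claimed = {1/2}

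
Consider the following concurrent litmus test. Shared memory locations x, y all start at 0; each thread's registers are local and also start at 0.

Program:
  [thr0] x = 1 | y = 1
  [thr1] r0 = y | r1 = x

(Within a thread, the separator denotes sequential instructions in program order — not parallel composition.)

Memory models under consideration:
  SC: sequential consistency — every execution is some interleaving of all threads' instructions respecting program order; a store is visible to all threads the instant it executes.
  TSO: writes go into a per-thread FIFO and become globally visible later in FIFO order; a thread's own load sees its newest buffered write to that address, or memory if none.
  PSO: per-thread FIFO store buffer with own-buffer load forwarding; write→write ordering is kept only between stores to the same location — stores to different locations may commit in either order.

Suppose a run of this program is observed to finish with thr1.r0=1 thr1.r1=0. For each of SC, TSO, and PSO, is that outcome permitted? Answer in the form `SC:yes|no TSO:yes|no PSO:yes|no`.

outcome vector order: (thr1.r0,thr1.r1)
SC: 3 outcomes — {<0 0> <0 1> <1 1>}
TSO: 3 outcomes — {<0 0> <0 1> <1 1>}
PSO: 4 outcomes — {<0 0> <0 1> <1 0> <1 1>}
target <1 0> ∈ {PSO}

SC:no TSO:no PSO:yes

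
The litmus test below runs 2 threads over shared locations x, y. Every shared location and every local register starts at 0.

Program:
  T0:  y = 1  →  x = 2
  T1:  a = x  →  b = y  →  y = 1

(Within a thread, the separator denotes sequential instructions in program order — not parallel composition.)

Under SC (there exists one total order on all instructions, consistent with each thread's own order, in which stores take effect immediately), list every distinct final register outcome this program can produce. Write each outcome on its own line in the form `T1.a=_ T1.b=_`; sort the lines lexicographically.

outcome vector order: (T1.a,T1.b)
|SC outcomes| = 3

T1.a=0 T1.b=0
T1.a=0 T1.b=1
T1.a=2 T1.b=1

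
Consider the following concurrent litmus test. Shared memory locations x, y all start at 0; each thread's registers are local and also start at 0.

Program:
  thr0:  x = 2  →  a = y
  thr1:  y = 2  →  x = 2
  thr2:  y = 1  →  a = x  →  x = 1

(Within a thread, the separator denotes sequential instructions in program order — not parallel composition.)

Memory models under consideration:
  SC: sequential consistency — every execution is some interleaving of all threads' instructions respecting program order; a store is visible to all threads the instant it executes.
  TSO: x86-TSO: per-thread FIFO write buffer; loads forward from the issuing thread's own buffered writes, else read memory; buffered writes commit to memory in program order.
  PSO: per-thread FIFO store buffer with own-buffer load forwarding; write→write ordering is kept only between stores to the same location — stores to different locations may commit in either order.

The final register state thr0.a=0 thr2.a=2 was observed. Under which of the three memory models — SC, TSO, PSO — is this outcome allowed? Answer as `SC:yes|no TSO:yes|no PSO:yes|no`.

SC:yes TSO:yes PSO:yes

outcome vector order: (thr0.a,thr2.a)
[SC] allowed = {0/2; 1/0; 1/2; 2/0; 2/2}
[TSO] allowed = {0/0; 0/2; 1/0; 1/2; 2/0; 2/2}
[PSO] allowed = {0/0; 0/2; 1/0; 1/2; 2/0; 2/2}
target 0/2 ∈ {SC,TSO,PSO}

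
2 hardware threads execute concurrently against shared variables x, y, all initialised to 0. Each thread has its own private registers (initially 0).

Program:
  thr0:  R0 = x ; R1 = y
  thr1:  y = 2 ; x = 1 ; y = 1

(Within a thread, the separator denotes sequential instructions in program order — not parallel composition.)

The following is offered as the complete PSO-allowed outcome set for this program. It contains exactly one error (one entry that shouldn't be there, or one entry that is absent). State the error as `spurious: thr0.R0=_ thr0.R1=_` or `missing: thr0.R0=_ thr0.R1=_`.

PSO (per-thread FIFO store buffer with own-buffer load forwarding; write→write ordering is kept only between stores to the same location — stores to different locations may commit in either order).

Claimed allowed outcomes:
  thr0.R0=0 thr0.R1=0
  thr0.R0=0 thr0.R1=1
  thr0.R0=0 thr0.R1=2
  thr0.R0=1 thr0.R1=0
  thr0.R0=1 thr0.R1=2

outcome vector order: (thr0.R0,thr0.R1)
PSO (6): <0 0>, <0 1>, <0 2>, <1 0>, <1 1>, <1 2>
PSO∖claimed = {<1 1>}

missing: thr0.R0=1 thr0.R1=1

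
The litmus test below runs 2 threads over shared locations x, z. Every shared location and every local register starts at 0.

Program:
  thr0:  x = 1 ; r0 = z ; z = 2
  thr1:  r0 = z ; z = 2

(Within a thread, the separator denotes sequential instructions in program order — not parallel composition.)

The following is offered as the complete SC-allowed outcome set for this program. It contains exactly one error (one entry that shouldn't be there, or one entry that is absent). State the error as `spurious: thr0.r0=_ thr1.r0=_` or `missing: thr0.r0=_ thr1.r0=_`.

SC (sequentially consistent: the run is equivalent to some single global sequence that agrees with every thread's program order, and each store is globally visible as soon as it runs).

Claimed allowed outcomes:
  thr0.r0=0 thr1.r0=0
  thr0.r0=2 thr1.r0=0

missing: thr0.r0=0 thr1.r0=2

outcome vector order: (thr0.r0,thr1.r0)
under SC → (0,0), (0,2), (2,0)
SC∖claimed = {(0,2)}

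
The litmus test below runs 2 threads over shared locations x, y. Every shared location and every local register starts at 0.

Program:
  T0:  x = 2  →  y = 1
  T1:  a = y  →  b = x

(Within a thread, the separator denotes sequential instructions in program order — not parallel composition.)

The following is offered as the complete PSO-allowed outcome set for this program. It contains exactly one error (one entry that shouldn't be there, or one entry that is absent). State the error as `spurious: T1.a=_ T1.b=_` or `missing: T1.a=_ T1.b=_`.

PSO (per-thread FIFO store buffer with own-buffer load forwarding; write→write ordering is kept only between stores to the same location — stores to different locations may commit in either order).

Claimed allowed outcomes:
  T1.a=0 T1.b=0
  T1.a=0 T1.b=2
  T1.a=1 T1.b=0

missing: T1.a=1 T1.b=2

outcome vector order: (T1.a,T1.b)
PSO (4): 00 02 10 12
PSO∖claimed = {12}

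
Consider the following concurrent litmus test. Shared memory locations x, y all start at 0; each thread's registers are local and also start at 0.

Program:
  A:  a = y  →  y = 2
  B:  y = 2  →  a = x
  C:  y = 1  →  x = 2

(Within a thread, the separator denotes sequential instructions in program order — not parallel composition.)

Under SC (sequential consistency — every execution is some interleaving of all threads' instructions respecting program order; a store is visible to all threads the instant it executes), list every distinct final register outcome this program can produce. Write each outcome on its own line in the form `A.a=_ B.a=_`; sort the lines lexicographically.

outcome vector order: (A.a,B.a)
|SC outcomes| = 6

A.a=0 B.a=0
A.a=0 B.a=2
A.a=1 B.a=0
A.a=1 B.a=2
A.a=2 B.a=0
A.a=2 B.a=2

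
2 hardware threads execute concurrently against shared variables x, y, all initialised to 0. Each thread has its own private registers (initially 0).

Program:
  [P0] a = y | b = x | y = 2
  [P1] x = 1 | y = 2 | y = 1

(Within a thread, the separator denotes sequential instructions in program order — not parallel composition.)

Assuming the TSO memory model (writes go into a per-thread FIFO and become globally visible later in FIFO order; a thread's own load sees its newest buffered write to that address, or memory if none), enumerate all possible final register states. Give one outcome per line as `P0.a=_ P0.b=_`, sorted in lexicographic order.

outcome vector order: (P0.a,P0.b)
|TSO outcomes| = 4

P0.a=0 P0.b=0
P0.a=0 P0.b=1
P0.a=1 P0.b=1
P0.a=2 P0.b=1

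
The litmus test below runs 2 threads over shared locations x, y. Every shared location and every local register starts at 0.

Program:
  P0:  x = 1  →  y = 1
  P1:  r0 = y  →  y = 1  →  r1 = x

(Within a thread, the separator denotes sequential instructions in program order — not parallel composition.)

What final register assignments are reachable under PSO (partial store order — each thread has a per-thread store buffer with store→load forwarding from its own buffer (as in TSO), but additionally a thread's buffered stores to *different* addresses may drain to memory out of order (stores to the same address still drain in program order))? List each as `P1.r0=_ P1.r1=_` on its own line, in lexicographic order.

P1.r0=0 P1.r1=0
P1.r0=0 P1.r1=1
P1.r0=1 P1.r1=0
P1.r0=1 P1.r1=1

outcome vector order: (P1.r0,P1.r1)
|PSO outcomes| = 4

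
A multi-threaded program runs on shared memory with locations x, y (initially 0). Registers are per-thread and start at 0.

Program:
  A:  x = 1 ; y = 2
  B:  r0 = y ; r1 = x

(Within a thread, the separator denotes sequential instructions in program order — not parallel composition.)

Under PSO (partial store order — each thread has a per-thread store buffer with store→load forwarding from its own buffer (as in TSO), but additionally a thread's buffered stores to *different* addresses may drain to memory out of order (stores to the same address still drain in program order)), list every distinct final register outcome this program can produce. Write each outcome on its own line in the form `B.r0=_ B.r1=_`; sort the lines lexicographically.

B.r0=0 B.r1=0
B.r0=0 B.r1=1
B.r0=2 B.r1=0
B.r0=2 B.r1=1

outcome vector order: (B.r0,B.r1)
|PSO outcomes| = 4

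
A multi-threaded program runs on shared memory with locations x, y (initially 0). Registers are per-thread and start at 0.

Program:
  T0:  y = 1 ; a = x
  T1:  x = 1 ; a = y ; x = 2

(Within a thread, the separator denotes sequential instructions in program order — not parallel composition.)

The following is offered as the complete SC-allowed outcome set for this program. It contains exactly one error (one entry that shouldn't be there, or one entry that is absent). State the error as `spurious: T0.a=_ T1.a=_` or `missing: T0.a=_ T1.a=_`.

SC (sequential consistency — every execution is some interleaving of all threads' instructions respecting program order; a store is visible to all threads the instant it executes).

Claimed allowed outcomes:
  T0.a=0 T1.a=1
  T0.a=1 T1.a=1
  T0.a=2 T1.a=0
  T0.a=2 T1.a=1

outcome vector order: (T0.a,T1.a)
[SC] allowed = {0/1; 1/0; 1/1; 2/0; 2/1}
SC∖claimed = {1/0}

missing: T0.a=1 T1.a=0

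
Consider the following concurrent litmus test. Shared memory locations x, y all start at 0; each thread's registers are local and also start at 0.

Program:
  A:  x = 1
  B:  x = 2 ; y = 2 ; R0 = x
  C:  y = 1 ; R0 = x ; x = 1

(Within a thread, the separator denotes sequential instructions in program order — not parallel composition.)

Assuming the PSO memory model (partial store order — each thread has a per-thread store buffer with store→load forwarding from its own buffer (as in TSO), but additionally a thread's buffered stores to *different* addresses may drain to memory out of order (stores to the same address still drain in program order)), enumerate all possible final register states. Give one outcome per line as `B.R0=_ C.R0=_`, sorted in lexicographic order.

B.R0=1 C.R0=0
B.R0=1 C.R0=1
B.R0=1 C.R0=2
B.R0=2 C.R0=0
B.R0=2 C.R0=1
B.R0=2 C.R0=2

outcome vector order: (B.R0,C.R0)
|PSO outcomes| = 6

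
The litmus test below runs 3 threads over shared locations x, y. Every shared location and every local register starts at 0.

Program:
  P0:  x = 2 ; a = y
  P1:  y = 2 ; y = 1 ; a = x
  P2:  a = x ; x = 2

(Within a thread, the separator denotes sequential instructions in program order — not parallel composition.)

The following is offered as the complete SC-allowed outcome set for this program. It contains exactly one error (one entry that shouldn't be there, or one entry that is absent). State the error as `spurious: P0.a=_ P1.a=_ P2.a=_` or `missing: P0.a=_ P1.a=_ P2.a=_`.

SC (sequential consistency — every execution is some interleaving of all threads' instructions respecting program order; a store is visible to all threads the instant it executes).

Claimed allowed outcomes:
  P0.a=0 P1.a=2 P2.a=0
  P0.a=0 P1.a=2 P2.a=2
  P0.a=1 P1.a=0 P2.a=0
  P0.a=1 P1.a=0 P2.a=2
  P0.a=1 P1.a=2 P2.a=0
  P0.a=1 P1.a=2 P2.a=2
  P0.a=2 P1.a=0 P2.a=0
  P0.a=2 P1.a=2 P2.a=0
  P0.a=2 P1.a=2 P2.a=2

spurious: P0.a=2 P1.a=0 P2.a=0

outcome vector order: (P0.a,P1.a,P2.a)
under SC → 020, 022, 100, 102, 120, 122, 220, 222
claimed∖SC = {200}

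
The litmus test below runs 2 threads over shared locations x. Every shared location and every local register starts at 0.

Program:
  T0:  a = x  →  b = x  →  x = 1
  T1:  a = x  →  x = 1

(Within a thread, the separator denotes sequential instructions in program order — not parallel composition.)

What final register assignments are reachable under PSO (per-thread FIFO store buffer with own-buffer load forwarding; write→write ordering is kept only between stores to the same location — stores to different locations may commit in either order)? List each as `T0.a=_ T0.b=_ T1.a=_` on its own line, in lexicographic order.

T0.a=0 T0.b=0 T1.a=0
T0.a=0 T0.b=0 T1.a=1
T0.a=0 T0.b=1 T1.a=0
T0.a=1 T0.b=1 T1.a=0

outcome vector order: (T0.a,T0.b,T1.a)
|PSO outcomes| = 4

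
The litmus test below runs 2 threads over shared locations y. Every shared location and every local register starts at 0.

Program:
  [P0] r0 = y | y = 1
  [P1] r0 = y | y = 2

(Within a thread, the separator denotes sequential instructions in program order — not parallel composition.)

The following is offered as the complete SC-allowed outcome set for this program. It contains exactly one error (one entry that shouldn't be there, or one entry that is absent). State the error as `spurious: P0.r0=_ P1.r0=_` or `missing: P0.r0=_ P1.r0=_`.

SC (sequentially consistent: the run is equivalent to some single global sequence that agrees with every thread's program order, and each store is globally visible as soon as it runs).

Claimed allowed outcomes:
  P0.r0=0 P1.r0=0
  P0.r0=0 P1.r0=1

outcome vector order: (P0.r0,P1.r0)
SC (3): 0/0; 0/1; 2/0
SC∖claimed = {2/0}

missing: P0.r0=2 P1.r0=0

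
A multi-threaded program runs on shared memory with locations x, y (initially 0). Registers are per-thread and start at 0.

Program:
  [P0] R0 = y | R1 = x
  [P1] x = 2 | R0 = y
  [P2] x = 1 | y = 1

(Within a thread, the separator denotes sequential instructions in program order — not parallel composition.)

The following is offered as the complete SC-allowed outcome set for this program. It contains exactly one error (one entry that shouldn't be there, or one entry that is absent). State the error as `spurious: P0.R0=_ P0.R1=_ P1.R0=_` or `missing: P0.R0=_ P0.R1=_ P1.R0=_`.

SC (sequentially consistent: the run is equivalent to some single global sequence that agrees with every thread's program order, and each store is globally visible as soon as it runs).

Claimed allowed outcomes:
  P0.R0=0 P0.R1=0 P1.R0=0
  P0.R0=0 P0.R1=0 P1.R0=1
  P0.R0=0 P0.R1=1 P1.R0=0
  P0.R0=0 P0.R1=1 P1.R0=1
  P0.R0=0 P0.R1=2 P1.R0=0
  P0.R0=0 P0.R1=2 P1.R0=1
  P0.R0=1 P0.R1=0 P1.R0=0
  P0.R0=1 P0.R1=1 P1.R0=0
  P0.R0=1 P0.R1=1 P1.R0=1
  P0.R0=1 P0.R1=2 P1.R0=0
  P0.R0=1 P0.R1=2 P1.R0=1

outcome vector order: (P0.R0,P0.R1,P1.R0)
SC: 10 outcomes — {000, 001, 010, 011, 020, 021, 110, 111, 120, 121}
claimed∖SC = {100}

spurious: P0.R0=1 P0.R1=0 P1.R0=0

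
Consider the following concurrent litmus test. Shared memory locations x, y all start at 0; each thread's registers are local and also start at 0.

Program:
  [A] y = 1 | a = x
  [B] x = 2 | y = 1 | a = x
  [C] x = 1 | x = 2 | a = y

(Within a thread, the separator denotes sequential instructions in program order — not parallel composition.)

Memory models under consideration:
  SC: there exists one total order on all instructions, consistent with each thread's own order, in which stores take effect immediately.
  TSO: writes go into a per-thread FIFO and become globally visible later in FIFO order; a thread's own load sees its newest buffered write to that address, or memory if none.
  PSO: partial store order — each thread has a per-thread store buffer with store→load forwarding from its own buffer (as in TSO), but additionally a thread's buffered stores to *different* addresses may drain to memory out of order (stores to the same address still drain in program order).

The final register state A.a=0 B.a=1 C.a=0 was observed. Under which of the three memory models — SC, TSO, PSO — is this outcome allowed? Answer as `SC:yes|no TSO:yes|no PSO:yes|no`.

outcome vector order: (A.a,B.a,C.a)
[SC] allowed = {0/1/1; 0/2/1; 1/1/1; 1/2/1; 2/1/1; 2/2/0; 2/2/1}
[TSO] allowed = {0/1/0; 0/1/1; 0/2/0; 0/2/1; 1/1/0; 1/1/1; 1/2/0; 1/2/1; 2/1/0; 2/1/1; 2/2/0; 2/2/1}
[PSO] allowed = {0/1/0; 0/1/1; 0/2/0; 0/2/1; 1/1/0; 1/1/1; 1/2/0; 1/2/1; 2/1/0; 2/1/1; 2/2/0; 2/2/1}
target 0/1/0 ∈ {TSO,PSO}

SC:no TSO:yes PSO:yes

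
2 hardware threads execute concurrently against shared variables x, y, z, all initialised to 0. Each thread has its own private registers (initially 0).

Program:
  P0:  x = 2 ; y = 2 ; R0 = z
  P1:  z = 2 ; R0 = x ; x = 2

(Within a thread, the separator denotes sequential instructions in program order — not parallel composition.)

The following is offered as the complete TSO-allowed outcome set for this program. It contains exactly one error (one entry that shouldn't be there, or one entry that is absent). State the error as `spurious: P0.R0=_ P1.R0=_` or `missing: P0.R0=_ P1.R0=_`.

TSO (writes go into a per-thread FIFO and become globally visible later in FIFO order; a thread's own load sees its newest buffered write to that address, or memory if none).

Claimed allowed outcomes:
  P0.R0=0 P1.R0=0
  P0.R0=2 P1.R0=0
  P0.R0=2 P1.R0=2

outcome vector order: (P0.R0,P1.R0)
TSO (4): 0/0; 0/2; 2/0; 2/2
TSO∖claimed = {0/2}

missing: P0.R0=0 P1.R0=2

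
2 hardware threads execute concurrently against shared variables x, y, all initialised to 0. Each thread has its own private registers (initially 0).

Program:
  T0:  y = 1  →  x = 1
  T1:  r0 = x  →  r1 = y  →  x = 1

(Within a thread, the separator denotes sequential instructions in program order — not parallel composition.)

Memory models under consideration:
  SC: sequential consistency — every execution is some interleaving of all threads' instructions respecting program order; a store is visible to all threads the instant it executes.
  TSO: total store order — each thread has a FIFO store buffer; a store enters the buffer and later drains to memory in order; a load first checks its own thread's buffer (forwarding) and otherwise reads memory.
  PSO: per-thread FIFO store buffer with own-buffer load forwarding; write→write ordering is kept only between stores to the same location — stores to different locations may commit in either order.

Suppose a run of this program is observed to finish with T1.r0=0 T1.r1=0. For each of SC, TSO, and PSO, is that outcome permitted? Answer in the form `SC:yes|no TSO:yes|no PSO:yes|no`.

SC:yes TSO:yes PSO:yes

outcome vector order: (T1.r0,T1.r1)
[SC] allowed = {00; 01; 11}
[TSO] allowed = {00; 01; 11}
[PSO] allowed = {00; 01; 10; 11}
target 00 ∈ {SC,TSO,PSO}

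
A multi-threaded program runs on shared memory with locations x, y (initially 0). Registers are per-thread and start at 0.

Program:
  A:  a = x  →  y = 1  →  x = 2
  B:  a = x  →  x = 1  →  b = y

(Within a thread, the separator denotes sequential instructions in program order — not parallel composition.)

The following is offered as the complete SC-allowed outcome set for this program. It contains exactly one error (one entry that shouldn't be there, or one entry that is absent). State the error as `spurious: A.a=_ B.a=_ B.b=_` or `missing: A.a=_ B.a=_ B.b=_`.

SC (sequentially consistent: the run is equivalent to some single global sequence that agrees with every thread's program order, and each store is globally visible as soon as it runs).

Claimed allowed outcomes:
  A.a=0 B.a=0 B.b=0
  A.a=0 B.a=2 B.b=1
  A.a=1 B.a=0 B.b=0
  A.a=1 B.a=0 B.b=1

missing: A.a=0 B.a=0 B.b=1

outcome vector order: (A.a,B.a,B.b)
SC (5): <0 0 0> <0 0 1> <0 2 1> <1 0 0> <1 0 1>
SC∖claimed = {<0 0 1>}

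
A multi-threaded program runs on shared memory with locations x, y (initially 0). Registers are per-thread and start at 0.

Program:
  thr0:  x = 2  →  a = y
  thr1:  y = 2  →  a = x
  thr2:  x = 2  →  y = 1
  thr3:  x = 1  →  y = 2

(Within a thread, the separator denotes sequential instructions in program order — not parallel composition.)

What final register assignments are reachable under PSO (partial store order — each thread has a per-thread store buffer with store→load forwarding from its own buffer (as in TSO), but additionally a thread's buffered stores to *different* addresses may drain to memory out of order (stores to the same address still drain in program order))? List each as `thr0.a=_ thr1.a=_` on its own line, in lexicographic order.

thr0.a=0 thr1.a=0
thr0.a=0 thr1.a=1
thr0.a=0 thr1.a=2
thr0.a=1 thr1.a=0
thr0.a=1 thr1.a=1
thr0.a=1 thr1.a=2
thr0.a=2 thr1.a=0
thr0.a=2 thr1.a=1
thr0.a=2 thr1.a=2

outcome vector order: (thr0.a,thr1.a)
|PSO outcomes| = 9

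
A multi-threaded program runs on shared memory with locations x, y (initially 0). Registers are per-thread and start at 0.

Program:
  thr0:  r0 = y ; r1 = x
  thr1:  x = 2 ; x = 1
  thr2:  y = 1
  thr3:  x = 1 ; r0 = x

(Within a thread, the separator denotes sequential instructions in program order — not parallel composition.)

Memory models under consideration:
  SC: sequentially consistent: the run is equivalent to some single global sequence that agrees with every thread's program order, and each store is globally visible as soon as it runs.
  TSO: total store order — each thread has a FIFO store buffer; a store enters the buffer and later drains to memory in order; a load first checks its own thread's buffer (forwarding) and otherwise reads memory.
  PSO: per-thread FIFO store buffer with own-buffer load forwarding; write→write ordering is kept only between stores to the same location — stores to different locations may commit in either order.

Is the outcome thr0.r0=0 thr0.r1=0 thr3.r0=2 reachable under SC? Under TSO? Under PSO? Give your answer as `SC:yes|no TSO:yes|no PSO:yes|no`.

outcome vector order: (thr0.r0,thr0.r1,thr3.r0)
[SC] allowed = {<0 0 1> <0 0 2> <0 1 1> <0 1 2> <0 2 1> <0 2 2> <1 0 1> <1 0 2> <1 1 1> <1 1 2> <1 2 1> <1 2 2>}
[TSO] allowed = {<0 0 1> <0 0 2> <0 1 1> <0 1 2> <0 2 1> <0 2 2> <1 0 1> <1 0 2> <1 1 1> <1 1 2> <1 2 1> <1 2 2>}
[PSO] allowed = {<0 0 1> <0 0 2> <0 1 1> <0 1 2> <0 2 1> <0 2 2> <1 0 1> <1 0 2> <1 1 1> <1 1 2> <1 2 1> <1 2 2>}
target <0 0 2> ∈ {SC,TSO,PSO}

SC:yes TSO:yes PSO:yes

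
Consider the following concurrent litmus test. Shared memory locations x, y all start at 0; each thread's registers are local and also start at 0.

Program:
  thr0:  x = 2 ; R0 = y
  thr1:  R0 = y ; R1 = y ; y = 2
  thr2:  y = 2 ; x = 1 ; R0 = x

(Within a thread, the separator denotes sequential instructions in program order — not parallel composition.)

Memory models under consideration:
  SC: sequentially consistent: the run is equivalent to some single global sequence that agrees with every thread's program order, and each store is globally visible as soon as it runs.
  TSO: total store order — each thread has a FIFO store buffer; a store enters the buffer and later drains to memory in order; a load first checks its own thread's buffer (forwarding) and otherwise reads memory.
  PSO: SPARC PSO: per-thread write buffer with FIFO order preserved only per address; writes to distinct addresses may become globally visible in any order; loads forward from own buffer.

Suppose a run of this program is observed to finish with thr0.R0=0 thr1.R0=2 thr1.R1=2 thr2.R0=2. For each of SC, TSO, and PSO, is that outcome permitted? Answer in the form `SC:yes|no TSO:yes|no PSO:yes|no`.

outcome vector order: (thr0.R0,thr1.R0,thr1.R1,thr2.R0)
under SC → (0,0,0,1) (0,0,2,1) (0,2,2,1) (2,0,0,1) (2,0,0,2) (2,0,2,1) (2,0,2,2) (2,2,2,1) (2,2,2,2)
under TSO → (0,0,0,1) (0,0,0,2) (0,0,2,1) (0,0,2,2) (0,2,2,1) (0,2,2,2) (2,0,0,1) (2,0,0,2) (2,0,2,1) (2,0,2,2) (2,2,2,1) (2,2,2,2)
under PSO → (0,0,0,1) (0,0,0,2) (0,0,2,1) (0,0,2,2) (0,2,2,1) (0,2,2,2) (2,0,0,1) (2,0,0,2) (2,0,2,1) (2,0,2,2) (2,2,2,1) (2,2,2,2)
target (0,2,2,2) ∈ {TSO,PSO}

SC:no TSO:yes PSO:yes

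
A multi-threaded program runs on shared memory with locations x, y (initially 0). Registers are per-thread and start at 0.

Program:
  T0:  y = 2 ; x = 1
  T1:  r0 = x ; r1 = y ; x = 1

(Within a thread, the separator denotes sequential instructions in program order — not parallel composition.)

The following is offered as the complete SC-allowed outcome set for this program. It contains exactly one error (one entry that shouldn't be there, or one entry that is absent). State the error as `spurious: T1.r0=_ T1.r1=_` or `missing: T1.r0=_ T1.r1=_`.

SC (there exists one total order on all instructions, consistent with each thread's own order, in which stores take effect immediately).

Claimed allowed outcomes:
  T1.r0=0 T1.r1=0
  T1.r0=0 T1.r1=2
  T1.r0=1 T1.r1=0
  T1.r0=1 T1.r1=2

spurious: T1.r0=1 T1.r1=0

outcome vector order: (T1.r0,T1.r1)
SC: 3 outcomes — {<0 0> <0 2> <1 2>}
claimed∖SC = {<1 0>}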